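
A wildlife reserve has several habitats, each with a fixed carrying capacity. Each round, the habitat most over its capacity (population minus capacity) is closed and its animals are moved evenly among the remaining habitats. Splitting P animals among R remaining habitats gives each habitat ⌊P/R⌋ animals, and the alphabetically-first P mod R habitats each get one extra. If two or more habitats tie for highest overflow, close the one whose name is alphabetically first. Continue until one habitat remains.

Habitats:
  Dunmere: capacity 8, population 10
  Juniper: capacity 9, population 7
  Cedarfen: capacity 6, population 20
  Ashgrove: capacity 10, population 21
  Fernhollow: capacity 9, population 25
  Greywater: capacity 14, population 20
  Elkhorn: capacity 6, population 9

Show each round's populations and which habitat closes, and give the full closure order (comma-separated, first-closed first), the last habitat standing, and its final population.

Round 1: Ashgrove=21 Cedarfen=20 Dunmere=10 Elkhorn=9 Fernhollow=25 Greywater=20 Juniper=7 → close Fernhollow (overflow 16)
  25÷6 = 4 each, +1 to first 1
Round 2: Ashgrove=26 Cedarfen=24 Dunmere=14 Elkhorn=13 Greywater=24 Juniper=11 → close Cedarfen (overflow 18)
  24÷5 = 4 each, +1 to first 4
Round 3: Ashgrove=31 Dunmere=19 Elkhorn=18 Greywater=29 Juniper=15 → close Ashgrove (overflow 21)
  31÷4 = 7 each, +1 to first 3
Round 4: Dunmere=27 Elkhorn=26 Greywater=37 Juniper=22 → close Greywater (overflow 23)
  37÷3 = 12 each, +1 to first 1
Round 5: Dunmere=40 Elkhorn=38 Juniper=34 → close Dunmere (overflow 32)
  40÷2 = 20 each, +1 to first 0
Round 6: Elkhorn=58 Juniper=54 → close Elkhorn (overflow 52)
  58÷1 = 58 each, +1 to first 0

Closure order: Fernhollow, Cedarfen, Ashgrove, Greywater, Dunmere, Elkhorn
Last habitat: Juniper with 112 animals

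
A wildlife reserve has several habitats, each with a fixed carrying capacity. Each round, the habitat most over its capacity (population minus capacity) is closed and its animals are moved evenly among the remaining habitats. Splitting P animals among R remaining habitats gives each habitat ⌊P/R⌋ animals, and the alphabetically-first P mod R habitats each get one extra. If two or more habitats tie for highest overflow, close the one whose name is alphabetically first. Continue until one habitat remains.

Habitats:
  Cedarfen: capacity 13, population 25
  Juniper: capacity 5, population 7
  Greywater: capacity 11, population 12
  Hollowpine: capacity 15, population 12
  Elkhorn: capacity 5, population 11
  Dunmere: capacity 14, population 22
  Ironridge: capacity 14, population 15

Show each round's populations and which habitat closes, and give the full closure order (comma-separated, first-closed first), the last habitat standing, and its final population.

Closure order: Cedarfen, Dunmere, Elkhorn, Greywater, Juniper, Ironridge
Last habitat: Hollowpine with 104 animals

Round 1: Cedarfen=25 Dunmere=22 Elkhorn=11 Greywater=12 Hollowpine=12 Ironridge=15 Juniper=7 → close Cedarfen (overflow 12)
  25÷6 = 4 each, +1 to first 1
Round 2: Dunmere=27 Elkhorn=15 Greywater=16 Hollowpine=16 Ironridge=19 Juniper=11 → close Dunmere (overflow 13)
  27÷5 = 5 each, +1 to first 2
Round 3: Elkhorn=21 Greywater=22 Hollowpine=21 Ironridge=24 Juniper=16 → close Elkhorn (overflow 16)
  21÷4 = 5 each, +1 to first 1
Round 4: Greywater=28 Hollowpine=26 Ironridge=29 Juniper=21 → close Greywater (overflow 17)
  28÷3 = 9 each, +1 to first 1
Round 5: Hollowpine=36 Ironridge=38 Juniper=30 → close Juniper (overflow 25)
  30÷2 = 15 each, +1 to first 0
Round 6: Hollowpine=51 Ironridge=53 → close Ironridge (overflow 39)
  53÷1 = 53 each, +1 to first 0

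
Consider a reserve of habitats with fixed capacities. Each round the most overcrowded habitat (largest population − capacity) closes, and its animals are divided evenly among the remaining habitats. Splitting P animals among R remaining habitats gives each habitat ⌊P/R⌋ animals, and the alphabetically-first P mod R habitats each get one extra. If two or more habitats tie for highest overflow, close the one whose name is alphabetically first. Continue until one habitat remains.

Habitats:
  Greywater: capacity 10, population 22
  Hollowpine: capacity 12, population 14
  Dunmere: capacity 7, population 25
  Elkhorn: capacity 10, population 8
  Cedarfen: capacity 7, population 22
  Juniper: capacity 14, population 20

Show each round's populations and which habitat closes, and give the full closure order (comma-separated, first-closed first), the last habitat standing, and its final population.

Round 1: Cedarfen=22 Dunmere=25 Elkhorn=8 Greywater=22 Hollowpine=14 Juniper=20 → close Dunmere (overflow 18)
  25÷5 = 5 each, +1 to first 0
Round 2: Cedarfen=27 Elkhorn=13 Greywater=27 Hollowpine=19 Juniper=25 → close Cedarfen (overflow 20)
  27÷4 = 6 each, +1 to first 3
Round 3: Elkhorn=20 Greywater=34 Hollowpine=26 Juniper=31 → close Greywater (overflow 24)
  34÷3 = 11 each, +1 to first 1
Round 4: Elkhorn=32 Hollowpine=37 Juniper=42 → close Juniper (overflow 28)
  42÷2 = 21 each, +1 to first 0
Round 5: Elkhorn=53 Hollowpine=58 → close Hollowpine (overflow 46)
  58÷1 = 58 each, +1 to first 0

Closure order: Dunmere, Cedarfen, Greywater, Juniper, Hollowpine
Last habitat: Elkhorn with 111 animals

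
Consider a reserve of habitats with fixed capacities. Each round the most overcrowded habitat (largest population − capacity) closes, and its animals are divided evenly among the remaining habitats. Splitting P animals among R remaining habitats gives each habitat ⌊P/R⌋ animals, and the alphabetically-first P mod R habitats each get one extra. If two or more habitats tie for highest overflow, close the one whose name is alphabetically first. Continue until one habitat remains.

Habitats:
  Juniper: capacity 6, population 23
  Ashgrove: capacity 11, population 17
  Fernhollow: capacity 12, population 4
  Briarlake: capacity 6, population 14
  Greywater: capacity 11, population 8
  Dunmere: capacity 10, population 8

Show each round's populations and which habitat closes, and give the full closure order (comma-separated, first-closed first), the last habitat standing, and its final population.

Closure order: Juniper, Briarlake, Ashgrove, Dunmere, Greywater
Last habitat: Fernhollow with 74 animals

Round 1: Ashgrove=17 Briarlake=14 Dunmere=8 Fernhollow=4 Greywater=8 Juniper=23 → close Juniper (overflow 17)
  23÷5 = 4 each, +1 to first 3
Round 2: Ashgrove=22 Briarlake=19 Dunmere=13 Fernhollow=8 Greywater=12 → close Briarlake (overflow 13)
  19÷4 = 4 each, +1 to first 3
Round 3: Ashgrove=27 Dunmere=18 Fernhollow=13 Greywater=16 → close Ashgrove (overflow 16)
  27÷3 = 9 each, +1 to first 0
Round 4: Dunmere=27 Fernhollow=22 Greywater=25 → close Dunmere (overflow 17)
  27÷2 = 13 each, +1 to first 1
Round 5: Fernhollow=36 Greywater=38 → close Greywater (overflow 27)
  38÷1 = 38 each, +1 to first 0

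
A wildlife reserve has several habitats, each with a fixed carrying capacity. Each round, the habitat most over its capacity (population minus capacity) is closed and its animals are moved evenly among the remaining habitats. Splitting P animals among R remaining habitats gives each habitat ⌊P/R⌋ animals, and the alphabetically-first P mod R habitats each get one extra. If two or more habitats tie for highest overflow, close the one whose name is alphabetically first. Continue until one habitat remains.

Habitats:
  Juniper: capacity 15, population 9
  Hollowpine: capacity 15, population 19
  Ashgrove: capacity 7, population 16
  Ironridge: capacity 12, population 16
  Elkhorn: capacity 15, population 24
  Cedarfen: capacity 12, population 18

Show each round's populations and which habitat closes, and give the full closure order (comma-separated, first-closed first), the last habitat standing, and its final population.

Closure order: Ashgrove, Elkhorn, Cedarfen, Hollowpine, Ironridge
Last habitat: Juniper with 102 animals

Round 1: Ashgrove=16 Cedarfen=18 Elkhorn=24 Hollowpine=19 Ironridge=16 Juniper=9 → close Ashgrove (overflow 9)
  16÷5 = 3 each, +1 to first 1
Round 2: Cedarfen=22 Elkhorn=27 Hollowpine=22 Ironridge=19 Juniper=12 → close Elkhorn (overflow 12)
  27÷4 = 6 each, +1 to first 3
Round 3: Cedarfen=29 Hollowpine=29 Ironridge=26 Juniper=18 → close Cedarfen (overflow 17)
  29÷3 = 9 each, +1 to first 2
Round 4: Hollowpine=39 Ironridge=36 Juniper=27 → close Hollowpine (overflow 24)
  39÷2 = 19 each, +1 to first 1
Round 5: Ironridge=56 Juniper=46 → close Ironridge (overflow 44)
  56÷1 = 56 each, +1 to first 0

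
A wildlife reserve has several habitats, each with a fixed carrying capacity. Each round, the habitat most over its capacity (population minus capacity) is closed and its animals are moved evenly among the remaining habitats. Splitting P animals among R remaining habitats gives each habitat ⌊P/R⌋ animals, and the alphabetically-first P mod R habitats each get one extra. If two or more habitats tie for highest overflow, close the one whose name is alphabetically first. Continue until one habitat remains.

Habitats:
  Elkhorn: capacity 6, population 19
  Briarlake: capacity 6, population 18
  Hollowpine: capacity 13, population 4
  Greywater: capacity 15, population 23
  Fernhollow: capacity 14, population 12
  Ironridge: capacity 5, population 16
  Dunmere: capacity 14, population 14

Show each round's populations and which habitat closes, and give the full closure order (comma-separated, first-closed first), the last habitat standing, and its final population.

Closure order: Elkhorn, Briarlake, Ironridge, Greywater, Dunmere, Fernhollow
Last habitat: Hollowpine with 106 animals

Round 1: Briarlake=18 Dunmere=14 Elkhorn=19 Fernhollow=12 Greywater=23 Hollowpine=4 Ironridge=16 → close Elkhorn (overflow 13)
  19÷6 = 3 each, +1 to first 1
Round 2: Briarlake=22 Dunmere=17 Fernhollow=15 Greywater=26 Hollowpine=7 Ironridge=19 → close Briarlake (overflow 16)
  22÷5 = 4 each, +1 to first 2
Round 3: Dunmere=22 Fernhollow=20 Greywater=30 Hollowpine=11 Ironridge=23 → close Ironridge (overflow 18)
  23÷4 = 5 each, +1 to first 3
Round 4: Dunmere=28 Fernhollow=26 Greywater=36 Hollowpine=16 → close Greywater (overflow 21)
  36÷3 = 12 each, +1 to first 0
Round 5: Dunmere=40 Fernhollow=38 Hollowpine=28 → close Dunmere (overflow 26)
  40÷2 = 20 each, +1 to first 0
Round 6: Fernhollow=58 Hollowpine=48 → close Fernhollow (overflow 44)
  58÷1 = 58 each, +1 to first 0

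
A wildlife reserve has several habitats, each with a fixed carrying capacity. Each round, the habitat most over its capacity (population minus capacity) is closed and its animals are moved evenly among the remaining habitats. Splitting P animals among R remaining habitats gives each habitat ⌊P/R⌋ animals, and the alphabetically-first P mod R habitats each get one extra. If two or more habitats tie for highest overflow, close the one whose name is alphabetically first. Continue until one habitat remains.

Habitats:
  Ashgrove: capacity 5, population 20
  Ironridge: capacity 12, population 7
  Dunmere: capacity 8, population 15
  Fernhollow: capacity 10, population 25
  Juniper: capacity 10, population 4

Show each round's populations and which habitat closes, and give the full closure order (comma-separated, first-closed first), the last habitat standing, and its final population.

Round 1: Ashgrove=20 Dunmere=15 Fernhollow=25 Ironridge=7 Juniper=4 → close Ashgrove (overflow 15)
  20÷4 = 5 each, +1 to first 0
Round 2: Dunmere=20 Fernhollow=30 Ironridge=12 Juniper=9 → close Fernhollow (overflow 20)
  30÷3 = 10 each, +1 to first 0
Round 3: Dunmere=30 Ironridge=22 Juniper=19 → close Dunmere (overflow 22)
  30÷2 = 15 each, +1 to first 0
Round 4: Ironridge=37 Juniper=34 → close Ironridge (overflow 25)
  37÷1 = 37 each, +1 to first 0

Closure order: Ashgrove, Fernhollow, Dunmere, Ironridge
Last habitat: Juniper with 71 animals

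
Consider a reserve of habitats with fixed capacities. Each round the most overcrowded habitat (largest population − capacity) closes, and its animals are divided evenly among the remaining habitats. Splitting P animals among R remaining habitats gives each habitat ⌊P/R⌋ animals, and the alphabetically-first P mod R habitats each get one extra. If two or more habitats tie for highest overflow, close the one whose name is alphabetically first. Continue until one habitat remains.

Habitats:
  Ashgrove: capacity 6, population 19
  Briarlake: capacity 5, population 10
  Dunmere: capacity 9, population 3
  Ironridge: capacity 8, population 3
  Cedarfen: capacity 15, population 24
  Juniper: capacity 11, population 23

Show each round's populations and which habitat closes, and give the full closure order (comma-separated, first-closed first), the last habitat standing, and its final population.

Round 1: Ashgrove=19 Briarlake=10 Cedarfen=24 Dunmere=3 Ironridge=3 Juniper=23 → close Ashgrove (overflow 13)
  19÷5 = 3 each, +1 to first 4
Round 2: Briarlake=14 Cedarfen=28 Dunmere=7 Ironridge=7 Juniper=26 → close Juniper (overflow 15)
  26÷4 = 6 each, +1 to first 2
Round 3: Briarlake=21 Cedarfen=35 Dunmere=13 Ironridge=13 → close Cedarfen (overflow 20)
  35÷3 = 11 each, +1 to first 2
Round 4: Briarlake=33 Dunmere=25 Ironridge=24 → close Briarlake (overflow 28)
  33÷2 = 16 each, +1 to first 1
Round 5: Dunmere=42 Ironridge=40 → close Dunmere (overflow 33)
  42÷1 = 42 each, +1 to first 0

Closure order: Ashgrove, Juniper, Cedarfen, Briarlake, Dunmere
Last habitat: Ironridge with 82 animals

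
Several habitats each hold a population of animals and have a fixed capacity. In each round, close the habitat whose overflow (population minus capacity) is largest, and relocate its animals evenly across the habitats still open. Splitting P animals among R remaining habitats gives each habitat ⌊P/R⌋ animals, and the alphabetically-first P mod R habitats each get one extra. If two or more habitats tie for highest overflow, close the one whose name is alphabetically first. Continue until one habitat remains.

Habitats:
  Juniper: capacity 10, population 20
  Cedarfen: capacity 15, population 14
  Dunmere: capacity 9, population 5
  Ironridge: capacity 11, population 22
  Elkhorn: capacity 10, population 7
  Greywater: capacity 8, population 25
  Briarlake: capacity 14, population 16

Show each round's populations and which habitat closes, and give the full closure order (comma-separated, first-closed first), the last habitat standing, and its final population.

Closure order: Greywater, Ironridge, Juniper, Briarlake, Cedarfen, Dunmere
Last habitat: Elkhorn with 109 animals

Round 1: Briarlake=16 Cedarfen=14 Dunmere=5 Elkhorn=7 Greywater=25 Ironridge=22 Juniper=20 → close Greywater (overflow 17)
  25÷6 = 4 each, +1 to first 1
Round 2: Briarlake=21 Cedarfen=18 Dunmere=9 Elkhorn=11 Ironridge=26 Juniper=24 → close Ironridge (overflow 15)
  26÷5 = 5 each, +1 to first 1
Round 3: Briarlake=27 Cedarfen=23 Dunmere=14 Elkhorn=16 Juniper=29 → close Juniper (overflow 19)
  29÷4 = 7 each, +1 to first 1
Round 4: Briarlake=35 Cedarfen=30 Dunmere=21 Elkhorn=23 → close Briarlake (overflow 21)
  35÷3 = 11 each, +1 to first 2
Round 5: Cedarfen=42 Dunmere=33 Elkhorn=34 → close Cedarfen (overflow 27)
  42÷2 = 21 each, +1 to first 0
Round 6: Dunmere=54 Elkhorn=55 → close Dunmere (overflow 45)
  54÷1 = 54 each, +1 to first 0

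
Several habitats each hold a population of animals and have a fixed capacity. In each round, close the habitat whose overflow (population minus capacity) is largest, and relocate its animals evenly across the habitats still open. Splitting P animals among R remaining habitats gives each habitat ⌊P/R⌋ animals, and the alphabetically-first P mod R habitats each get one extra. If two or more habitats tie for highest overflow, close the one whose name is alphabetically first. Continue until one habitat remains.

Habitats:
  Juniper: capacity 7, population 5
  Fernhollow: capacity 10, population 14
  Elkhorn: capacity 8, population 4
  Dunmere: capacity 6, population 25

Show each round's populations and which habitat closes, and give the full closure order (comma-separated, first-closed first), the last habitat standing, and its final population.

Closure order: Dunmere, Fernhollow, Juniper
Last habitat: Elkhorn with 48 animals

Round 1: Dunmere=25 Elkhorn=4 Fernhollow=14 Juniper=5 → close Dunmere (overflow 19)
  25÷3 = 8 each, +1 to first 1
Round 2: Elkhorn=13 Fernhollow=22 Juniper=13 → close Fernhollow (overflow 12)
  22÷2 = 11 each, +1 to first 0
Round 3: Elkhorn=24 Juniper=24 → close Juniper (overflow 17)
  24÷1 = 24 each, +1 to first 0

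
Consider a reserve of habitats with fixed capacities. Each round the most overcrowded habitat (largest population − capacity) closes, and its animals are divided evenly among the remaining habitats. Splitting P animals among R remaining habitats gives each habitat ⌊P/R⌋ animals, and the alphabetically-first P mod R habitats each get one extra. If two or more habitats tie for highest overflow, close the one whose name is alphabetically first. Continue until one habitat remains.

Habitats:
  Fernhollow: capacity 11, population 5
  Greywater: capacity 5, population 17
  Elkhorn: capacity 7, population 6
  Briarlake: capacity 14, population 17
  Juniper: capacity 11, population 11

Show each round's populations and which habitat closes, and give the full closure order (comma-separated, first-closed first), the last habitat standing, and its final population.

Round 1: Briarlake=17 Elkhorn=6 Fernhollow=5 Greywater=17 Juniper=11 → close Greywater (overflow 12)
  17÷4 = 4 each, +1 to first 1
Round 2: Briarlake=22 Elkhorn=10 Fernhollow=9 Juniper=15 → close Briarlake (overflow 8)
  22÷3 = 7 each, +1 to first 1
Round 3: Elkhorn=18 Fernhollow=16 Juniper=22 → close Elkhorn (overflow 11)
  18÷2 = 9 each, +1 to first 0
Round 4: Fernhollow=25 Juniper=31 → close Juniper (overflow 20)
  31÷1 = 31 each, +1 to first 0

Closure order: Greywater, Briarlake, Elkhorn, Juniper
Last habitat: Fernhollow with 56 animals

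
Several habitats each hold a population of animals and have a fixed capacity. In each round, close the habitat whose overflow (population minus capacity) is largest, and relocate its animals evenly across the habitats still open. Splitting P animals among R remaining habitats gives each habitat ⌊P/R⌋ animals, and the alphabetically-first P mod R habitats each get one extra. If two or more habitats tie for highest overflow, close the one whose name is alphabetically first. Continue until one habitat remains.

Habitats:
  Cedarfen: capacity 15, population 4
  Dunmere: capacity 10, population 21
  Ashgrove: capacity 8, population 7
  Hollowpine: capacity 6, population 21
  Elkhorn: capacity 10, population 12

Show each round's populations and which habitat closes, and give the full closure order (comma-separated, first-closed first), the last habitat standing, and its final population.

Closure order: Hollowpine, Dunmere, Elkhorn, Ashgrove
Last habitat: Cedarfen with 65 animals

Round 1: Ashgrove=7 Cedarfen=4 Dunmere=21 Elkhorn=12 Hollowpine=21 → close Hollowpine (overflow 15)
  21÷4 = 5 each, +1 to first 1
Round 2: Ashgrove=13 Cedarfen=9 Dunmere=26 Elkhorn=17 → close Dunmere (overflow 16)
  26÷3 = 8 each, +1 to first 2
Round 3: Ashgrove=22 Cedarfen=18 Elkhorn=25 → close Elkhorn (overflow 15)
  25÷2 = 12 each, +1 to first 1
Round 4: Ashgrove=35 Cedarfen=30 → close Ashgrove (overflow 27)
  35÷1 = 35 each, +1 to first 0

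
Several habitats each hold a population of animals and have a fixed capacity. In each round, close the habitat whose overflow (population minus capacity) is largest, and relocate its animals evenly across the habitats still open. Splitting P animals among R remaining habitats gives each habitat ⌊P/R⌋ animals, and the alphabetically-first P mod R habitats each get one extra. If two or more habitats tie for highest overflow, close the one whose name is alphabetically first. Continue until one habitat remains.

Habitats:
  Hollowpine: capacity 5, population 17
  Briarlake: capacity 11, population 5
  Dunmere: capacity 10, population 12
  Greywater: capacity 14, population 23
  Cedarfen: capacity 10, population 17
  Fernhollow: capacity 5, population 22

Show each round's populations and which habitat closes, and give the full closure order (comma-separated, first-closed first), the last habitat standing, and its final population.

Round 1: Briarlake=5 Cedarfen=17 Dunmere=12 Fernhollow=22 Greywater=23 Hollowpine=17 → close Fernhollow (overflow 17)
  22÷5 = 4 each, +1 to first 2
Round 2: Briarlake=10 Cedarfen=22 Dunmere=16 Greywater=27 Hollowpine=21 → close Hollowpine (overflow 16)
  21÷4 = 5 each, +1 to first 1
Round 3: Briarlake=16 Cedarfen=27 Dunmere=21 Greywater=32 → close Greywater (overflow 18)
  32÷3 = 10 each, +1 to first 2
Round 4: Briarlake=27 Cedarfen=38 Dunmere=31 → close Cedarfen (overflow 28)
  38÷2 = 19 each, +1 to first 0
Round 5: Briarlake=46 Dunmere=50 → close Dunmere (overflow 40)
  50÷1 = 50 each, +1 to first 0

Closure order: Fernhollow, Hollowpine, Greywater, Cedarfen, Dunmere
Last habitat: Briarlake with 96 animals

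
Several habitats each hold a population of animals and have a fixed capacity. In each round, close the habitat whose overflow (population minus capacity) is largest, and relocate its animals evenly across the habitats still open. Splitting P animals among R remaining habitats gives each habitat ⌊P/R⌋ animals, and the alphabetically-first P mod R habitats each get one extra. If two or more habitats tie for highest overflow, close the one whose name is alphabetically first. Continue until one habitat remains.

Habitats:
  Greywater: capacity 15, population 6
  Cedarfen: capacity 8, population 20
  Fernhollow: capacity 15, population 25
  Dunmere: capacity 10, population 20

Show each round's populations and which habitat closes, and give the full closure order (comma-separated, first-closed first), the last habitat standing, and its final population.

Closure order: Cedarfen, Dunmere, Fernhollow
Last habitat: Greywater with 71 animals

Round 1: Cedarfen=20 Dunmere=20 Fernhollow=25 Greywater=6 → close Cedarfen (overflow 12)
  20÷3 = 6 each, +1 to first 2
Round 2: Dunmere=27 Fernhollow=32 Greywater=12 → close Dunmere (overflow 17)
  27÷2 = 13 each, +1 to first 1
Round 3: Fernhollow=46 Greywater=25 → close Fernhollow (overflow 31)
  46÷1 = 46 each, +1 to first 0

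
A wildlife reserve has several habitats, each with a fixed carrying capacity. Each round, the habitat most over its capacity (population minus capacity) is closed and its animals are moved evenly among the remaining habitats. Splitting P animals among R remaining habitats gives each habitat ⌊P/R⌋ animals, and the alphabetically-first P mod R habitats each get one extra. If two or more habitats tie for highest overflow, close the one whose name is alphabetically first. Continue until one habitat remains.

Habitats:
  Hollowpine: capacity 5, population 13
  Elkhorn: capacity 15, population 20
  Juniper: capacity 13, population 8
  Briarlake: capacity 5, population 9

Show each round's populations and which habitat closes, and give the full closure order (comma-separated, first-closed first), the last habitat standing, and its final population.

Closure order: Hollowpine, Briarlake, Elkhorn
Last habitat: Juniper with 50 animals

Round 1: Briarlake=9 Elkhorn=20 Hollowpine=13 Juniper=8 → close Hollowpine (overflow 8)
  13÷3 = 4 each, +1 to first 1
Round 2: Briarlake=14 Elkhorn=24 Juniper=12 → close Briarlake (overflow 9)
  14÷2 = 7 each, +1 to first 0
Round 3: Elkhorn=31 Juniper=19 → close Elkhorn (overflow 16)
  31÷1 = 31 each, +1 to first 0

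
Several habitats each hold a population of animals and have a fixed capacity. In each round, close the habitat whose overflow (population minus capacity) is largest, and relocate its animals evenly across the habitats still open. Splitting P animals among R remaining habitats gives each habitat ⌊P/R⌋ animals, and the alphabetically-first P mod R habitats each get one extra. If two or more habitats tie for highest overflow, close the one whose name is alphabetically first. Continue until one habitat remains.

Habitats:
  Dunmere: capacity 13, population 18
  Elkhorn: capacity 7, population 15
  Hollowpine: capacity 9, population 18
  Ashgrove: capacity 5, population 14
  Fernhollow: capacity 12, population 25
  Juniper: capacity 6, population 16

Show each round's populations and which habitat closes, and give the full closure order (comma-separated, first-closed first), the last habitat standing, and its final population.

Closure order: Fernhollow, Juniper, Ashgrove, Hollowpine, Elkhorn
Last habitat: Dunmere with 106 animals

Round 1: Ashgrove=14 Dunmere=18 Elkhorn=15 Fernhollow=25 Hollowpine=18 Juniper=16 → close Fernhollow (overflow 13)
  25÷5 = 5 each, +1 to first 0
Round 2: Ashgrove=19 Dunmere=23 Elkhorn=20 Hollowpine=23 Juniper=21 → close Juniper (overflow 15)
  21÷4 = 5 each, +1 to first 1
Round 3: Ashgrove=25 Dunmere=28 Elkhorn=25 Hollowpine=28 → close Ashgrove (overflow 20)
  25÷3 = 8 each, +1 to first 1
Round 4: Dunmere=37 Elkhorn=33 Hollowpine=36 → close Hollowpine (overflow 27)
  36÷2 = 18 each, +1 to first 0
Round 5: Dunmere=55 Elkhorn=51 → close Elkhorn (overflow 44)
  51÷1 = 51 each, +1 to first 0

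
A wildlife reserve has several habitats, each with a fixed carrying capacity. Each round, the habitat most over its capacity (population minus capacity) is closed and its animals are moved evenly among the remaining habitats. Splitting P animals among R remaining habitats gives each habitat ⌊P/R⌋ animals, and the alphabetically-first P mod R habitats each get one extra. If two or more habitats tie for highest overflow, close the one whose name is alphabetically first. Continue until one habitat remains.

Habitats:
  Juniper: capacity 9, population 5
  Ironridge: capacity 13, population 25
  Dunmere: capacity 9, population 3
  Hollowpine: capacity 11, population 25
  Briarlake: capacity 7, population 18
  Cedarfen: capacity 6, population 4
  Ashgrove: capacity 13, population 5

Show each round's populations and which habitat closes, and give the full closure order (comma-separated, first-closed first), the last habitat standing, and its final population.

Round 1: Ashgrove=5 Briarlake=18 Cedarfen=4 Dunmere=3 Hollowpine=25 Ironridge=25 Juniper=5 → close Hollowpine (overflow 14)
  25÷6 = 4 each, +1 to first 1
Round 2: Ashgrove=10 Briarlake=22 Cedarfen=8 Dunmere=7 Ironridge=29 Juniper=9 → close Ironridge (overflow 16)
  29÷5 = 5 each, +1 to first 4
Round 3: Ashgrove=16 Briarlake=28 Cedarfen=14 Dunmere=13 Juniper=14 → close Briarlake (overflow 21)
  28÷4 = 7 each, +1 to first 0
Round 4: Ashgrove=23 Cedarfen=21 Dunmere=20 Juniper=21 → close Cedarfen (overflow 15)
  21÷3 = 7 each, +1 to first 0
Round 5: Ashgrove=30 Dunmere=27 Juniper=28 → close Juniper (overflow 19)
  28÷2 = 14 each, +1 to first 0
Round 6: Ashgrove=44 Dunmere=41 → close Dunmere (overflow 32)
  41÷1 = 41 each, +1 to first 0

Closure order: Hollowpine, Ironridge, Briarlake, Cedarfen, Juniper, Dunmere
Last habitat: Ashgrove with 85 animals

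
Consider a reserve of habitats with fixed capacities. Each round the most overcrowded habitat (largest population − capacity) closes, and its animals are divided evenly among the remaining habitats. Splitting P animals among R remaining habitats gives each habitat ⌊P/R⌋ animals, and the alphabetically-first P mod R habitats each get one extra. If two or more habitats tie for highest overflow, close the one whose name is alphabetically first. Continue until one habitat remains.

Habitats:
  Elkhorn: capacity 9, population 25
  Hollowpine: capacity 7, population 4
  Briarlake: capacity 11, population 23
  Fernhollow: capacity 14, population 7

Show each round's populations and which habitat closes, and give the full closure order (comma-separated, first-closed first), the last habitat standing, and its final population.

Round 1: Briarlake=23 Elkhorn=25 Fernhollow=7 Hollowpine=4 → close Elkhorn (overflow 16)
  25÷3 = 8 each, +1 to first 1
Round 2: Briarlake=32 Fernhollow=15 Hollowpine=12 → close Briarlake (overflow 21)
  32÷2 = 16 each, +1 to first 0
Round 3: Fernhollow=31 Hollowpine=28 → close Hollowpine (overflow 21)
  28÷1 = 28 each, +1 to first 0

Closure order: Elkhorn, Briarlake, Hollowpine
Last habitat: Fernhollow with 59 animals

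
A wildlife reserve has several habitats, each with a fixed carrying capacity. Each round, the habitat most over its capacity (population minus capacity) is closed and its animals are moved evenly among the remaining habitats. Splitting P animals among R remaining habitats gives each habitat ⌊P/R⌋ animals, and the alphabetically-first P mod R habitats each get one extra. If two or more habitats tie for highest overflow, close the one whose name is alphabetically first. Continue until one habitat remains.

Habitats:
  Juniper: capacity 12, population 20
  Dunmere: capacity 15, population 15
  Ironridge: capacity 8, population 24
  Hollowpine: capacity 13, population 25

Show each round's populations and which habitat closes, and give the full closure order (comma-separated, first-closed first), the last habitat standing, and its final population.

Closure order: Ironridge, Hollowpine, Juniper
Last habitat: Dunmere with 84 animals

Round 1: Dunmere=15 Hollowpine=25 Ironridge=24 Juniper=20 → close Ironridge (overflow 16)
  24÷3 = 8 each, +1 to first 0
Round 2: Dunmere=23 Hollowpine=33 Juniper=28 → close Hollowpine (overflow 20)
  33÷2 = 16 each, +1 to first 1
Round 3: Dunmere=40 Juniper=44 → close Juniper (overflow 32)
  44÷1 = 44 each, +1 to first 0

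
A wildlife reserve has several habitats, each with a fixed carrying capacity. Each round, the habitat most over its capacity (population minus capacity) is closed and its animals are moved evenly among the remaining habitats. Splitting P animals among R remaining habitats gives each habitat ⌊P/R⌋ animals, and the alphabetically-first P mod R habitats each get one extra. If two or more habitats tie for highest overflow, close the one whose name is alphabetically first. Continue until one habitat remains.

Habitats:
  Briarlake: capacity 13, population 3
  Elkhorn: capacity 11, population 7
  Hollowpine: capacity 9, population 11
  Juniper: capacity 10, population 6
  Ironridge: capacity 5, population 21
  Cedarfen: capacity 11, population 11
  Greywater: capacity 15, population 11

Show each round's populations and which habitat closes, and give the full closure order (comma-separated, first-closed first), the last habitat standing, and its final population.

Closure order: Ironridge, Hollowpine, Cedarfen, Elkhorn, Greywater, Juniper
Last habitat: Briarlake with 70 animals

Round 1: Briarlake=3 Cedarfen=11 Elkhorn=7 Greywater=11 Hollowpine=11 Ironridge=21 Juniper=6 → close Ironridge (overflow 16)
  21÷6 = 3 each, +1 to first 3
Round 2: Briarlake=7 Cedarfen=15 Elkhorn=11 Greywater=14 Hollowpine=14 Juniper=9 → close Hollowpine (overflow 5)
  14÷5 = 2 each, +1 to first 4
Round 3: Briarlake=10 Cedarfen=18 Elkhorn=14 Greywater=17 Juniper=11 → close Cedarfen (overflow 7)
  18÷4 = 4 each, +1 to first 2
Round 4: Briarlake=15 Elkhorn=19 Greywater=21 Juniper=15 → close Elkhorn (overflow 8)
  19÷3 = 6 each, +1 to first 1
Round 5: Briarlake=22 Greywater=27 Juniper=21 → close Greywater (overflow 12)
  27÷2 = 13 each, +1 to first 1
Round 6: Briarlake=36 Juniper=34 → close Juniper (overflow 24)
  34÷1 = 34 each, +1 to first 0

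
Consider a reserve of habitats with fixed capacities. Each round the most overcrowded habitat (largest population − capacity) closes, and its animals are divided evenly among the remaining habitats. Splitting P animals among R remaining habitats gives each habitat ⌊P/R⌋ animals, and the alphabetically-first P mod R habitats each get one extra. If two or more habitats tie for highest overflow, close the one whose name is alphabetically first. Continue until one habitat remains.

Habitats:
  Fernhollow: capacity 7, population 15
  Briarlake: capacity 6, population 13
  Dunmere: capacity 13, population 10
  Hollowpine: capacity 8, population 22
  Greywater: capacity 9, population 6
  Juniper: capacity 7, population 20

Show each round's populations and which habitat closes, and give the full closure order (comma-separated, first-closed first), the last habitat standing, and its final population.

Round 1: Briarlake=13 Dunmere=10 Fernhollow=15 Greywater=6 Hollowpine=22 Juniper=20 → close Hollowpine (overflow 14)
  22÷5 = 4 each, +1 to first 2
Round 2: Briarlake=18 Dunmere=15 Fernhollow=19 Greywater=10 Juniper=24 → close Juniper (overflow 17)
  24÷4 = 6 each, +1 to first 0
Round 3: Briarlake=24 Dunmere=21 Fernhollow=25 Greywater=16 → close Briarlake (overflow 18)
  24÷3 = 8 each, +1 to first 0
Round 4: Dunmere=29 Fernhollow=33 Greywater=24 → close Fernhollow (overflow 26)
  33÷2 = 16 each, +1 to first 1
Round 5: Dunmere=46 Greywater=40 → close Dunmere (overflow 33)
  46÷1 = 46 each, +1 to first 0

Closure order: Hollowpine, Juniper, Briarlake, Fernhollow, Dunmere
Last habitat: Greywater with 86 animals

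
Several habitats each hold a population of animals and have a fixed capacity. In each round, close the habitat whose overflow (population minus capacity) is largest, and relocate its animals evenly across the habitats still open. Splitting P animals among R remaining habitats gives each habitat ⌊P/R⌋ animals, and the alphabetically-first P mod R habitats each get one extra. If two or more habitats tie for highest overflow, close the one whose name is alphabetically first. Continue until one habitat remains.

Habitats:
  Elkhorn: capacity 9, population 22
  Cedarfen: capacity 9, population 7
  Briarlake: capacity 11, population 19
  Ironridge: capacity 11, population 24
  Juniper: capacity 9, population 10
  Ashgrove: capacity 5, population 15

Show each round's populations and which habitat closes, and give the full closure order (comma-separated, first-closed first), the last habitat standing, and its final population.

Closure order: Elkhorn, Ironridge, Ashgrove, Briarlake, Juniper
Last habitat: Cedarfen with 97 animals

Round 1: Ashgrove=15 Briarlake=19 Cedarfen=7 Elkhorn=22 Ironridge=24 Juniper=10 → close Elkhorn (overflow 13)
  22÷5 = 4 each, +1 to first 2
Round 2: Ashgrove=20 Briarlake=24 Cedarfen=11 Ironridge=28 Juniper=14 → close Ironridge (overflow 17)
  28÷4 = 7 each, +1 to first 0
Round 3: Ashgrove=27 Briarlake=31 Cedarfen=18 Juniper=21 → close Ashgrove (overflow 22)
  27÷3 = 9 each, +1 to first 0
Round 4: Briarlake=40 Cedarfen=27 Juniper=30 → close Briarlake (overflow 29)
  40÷2 = 20 each, +1 to first 0
Round 5: Cedarfen=47 Juniper=50 → close Juniper (overflow 41)
  50÷1 = 50 each, +1 to first 0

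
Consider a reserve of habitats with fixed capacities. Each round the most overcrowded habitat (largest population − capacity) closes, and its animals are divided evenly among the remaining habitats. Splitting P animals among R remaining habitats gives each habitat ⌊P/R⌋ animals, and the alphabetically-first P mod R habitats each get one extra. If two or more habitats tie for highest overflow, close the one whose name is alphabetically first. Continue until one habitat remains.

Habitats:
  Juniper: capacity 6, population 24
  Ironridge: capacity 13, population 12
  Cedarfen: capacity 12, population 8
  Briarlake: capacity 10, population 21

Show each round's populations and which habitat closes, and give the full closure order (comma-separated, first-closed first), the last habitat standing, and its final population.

Round 1: Briarlake=21 Cedarfen=8 Ironridge=12 Juniper=24 → close Juniper (overflow 18)
  24÷3 = 8 each, +1 to first 0
Round 2: Briarlake=29 Cedarfen=16 Ironridge=20 → close Briarlake (overflow 19)
  29÷2 = 14 each, +1 to first 1
Round 3: Cedarfen=31 Ironridge=34 → close Ironridge (overflow 21)
  34÷1 = 34 each, +1 to first 0

Closure order: Juniper, Briarlake, Ironridge
Last habitat: Cedarfen with 65 animals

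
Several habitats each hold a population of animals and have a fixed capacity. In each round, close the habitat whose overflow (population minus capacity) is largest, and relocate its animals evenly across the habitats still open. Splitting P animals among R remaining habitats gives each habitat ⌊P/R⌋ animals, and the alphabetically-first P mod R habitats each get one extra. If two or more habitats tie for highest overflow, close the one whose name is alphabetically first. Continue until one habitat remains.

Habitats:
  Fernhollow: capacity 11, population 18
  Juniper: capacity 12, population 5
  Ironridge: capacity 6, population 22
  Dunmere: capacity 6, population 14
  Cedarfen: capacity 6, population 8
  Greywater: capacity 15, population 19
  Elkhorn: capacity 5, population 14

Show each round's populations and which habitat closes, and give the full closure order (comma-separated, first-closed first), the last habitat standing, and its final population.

Round 1: Cedarfen=8 Dunmere=14 Elkhorn=14 Fernhollow=18 Greywater=19 Ironridge=22 Juniper=5 → close Ironridge (overflow 16)
  22÷6 = 3 each, +1 to first 4
Round 2: Cedarfen=12 Dunmere=18 Elkhorn=18 Fernhollow=22 Greywater=22 Juniper=8 → close Elkhorn (overflow 13)
  18÷5 = 3 each, +1 to first 3
Round 3: Cedarfen=16 Dunmere=22 Fernhollow=26 Greywater=25 Juniper=11 → close Dunmere (overflow 16)
  22÷4 = 5 each, +1 to first 2
Round 4: Cedarfen=22 Fernhollow=32 Greywater=30 Juniper=16 → close Fernhollow (overflow 21)
  32÷3 = 10 each, +1 to first 2
Round 5: Cedarfen=33 Greywater=41 Juniper=26 → close Cedarfen (overflow 27)
  33÷2 = 16 each, +1 to first 1
Round 6: Greywater=58 Juniper=42 → close Greywater (overflow 43)
  58÷1 = 58 each, +1 to first 0

Closure order: Ironridge, Elkhorn, Dunmere, Fernhollow, Cedarfen, Greywater
Last habitat: Juniper with 100 animals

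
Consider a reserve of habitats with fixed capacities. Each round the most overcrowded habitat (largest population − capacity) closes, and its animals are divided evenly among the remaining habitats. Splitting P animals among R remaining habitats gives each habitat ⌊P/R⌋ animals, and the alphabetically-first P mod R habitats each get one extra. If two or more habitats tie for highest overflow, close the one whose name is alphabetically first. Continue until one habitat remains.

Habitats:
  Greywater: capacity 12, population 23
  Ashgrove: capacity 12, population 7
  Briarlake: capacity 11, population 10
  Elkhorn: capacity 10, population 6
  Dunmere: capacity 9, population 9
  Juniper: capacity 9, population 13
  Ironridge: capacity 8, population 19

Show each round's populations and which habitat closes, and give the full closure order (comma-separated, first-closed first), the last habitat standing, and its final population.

Closure order: Greywater, Ironridge, Juniper, Dunmere, Briarlake, Ashgrove
Last habitat: Elkhorn with 87 animals

Round 1: Ashgrove=7 Briarlake=10 Dunmere=9 Elkhorn=6 Greywater=23 Ironridge=19 Juniper=13 → close Greywater (overflow 11)
  23÷6 = 3 each, +1 to first 5
Round 2: Ashgrove=11 Briarlake=14 Dunmere=13 Elkhorn=10 Ironridge=23 Juniper=16 → close Ironridge (overflow 15)
  23÷5 = 4 each, +1 to first 3
Round 3: Ashgrove=16 Briarlake=19 Dunmere=18 Elkhorn=14 Juniper=20 → close Juniper (overflow 11)
  20÷4 = 5 each, +1 to first 0
Round 4: Ashgrove=21 Briarlake=24 Dunmere=23 Elkhorn=19 → close Dunmere (overflow 14)
  23÷3 = 7 each, +1 to first 2
Round 5: Ashgrove=29 Briarlake=32 Elkhorn=26 → close Briarlake (overflow 21)
  32÷2 = 16 each, +1 to first 0
Round 6: Ashgrove=45 Elkhorn=42 → close Ashgrove (overflow 33)
  45÷1 = 45 each, +1 to first 0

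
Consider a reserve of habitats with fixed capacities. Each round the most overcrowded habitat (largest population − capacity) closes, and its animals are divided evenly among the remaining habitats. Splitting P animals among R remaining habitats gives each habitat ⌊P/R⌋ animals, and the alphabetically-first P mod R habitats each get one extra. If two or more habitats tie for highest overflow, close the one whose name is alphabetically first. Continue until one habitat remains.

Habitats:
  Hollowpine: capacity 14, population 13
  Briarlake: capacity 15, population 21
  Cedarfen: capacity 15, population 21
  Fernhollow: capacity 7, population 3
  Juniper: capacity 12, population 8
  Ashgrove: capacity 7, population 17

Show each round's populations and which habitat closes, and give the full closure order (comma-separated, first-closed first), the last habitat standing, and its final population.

Round 1: Ashgrove=17 Briarlake=21 Cedarfen=21 Fernhollow=3 Hollowpine=13 Juniper=8 → close Ashgrove (overflow 10)
  17÷5 = 3 each, +1 to first 2
Round 2: Briarlake=25 Cedarfen=25 Fernhollow=6 Hollowpine=16 Juniper=11 → close Briarlake (overflow 10)
  25÷4 = 6 each, +1 to first 1
Round 3: Cedarfen=32 Fernhollow=12 Hollowpine=22 Juniper=17 → close Cedarfen (overflow 17)
  32÷3 = 10 each, +1 to first 2
Round 4: Fernhollow=23 Hollowpine=33 Juniper=27 → close Hollowpine (overflow 19)
  33÷2 = 16 each, +1 to first 1
Round 5: Fernhollow=40 Juniper=43 → close Fernhollow (overflow 33)
  40÷1 = 40 each, +1 to first 0

Closure order: Ashgrove, Briarlake, Cedarfen, Hollowpine, Fernhollow
Last habitat: Juniper with 83 animals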